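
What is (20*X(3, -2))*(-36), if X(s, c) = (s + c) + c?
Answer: 720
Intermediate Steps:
X(s, c) = s + 2*c (X(s, c) = (c + s) + c = s + 2*c)
(20*X(3, -2))*(-36) = (20*(3 + 2*(-2)))*(-36) = (20*(3 - 4))*(-36) = (20*(-1))*(-36) = -20*(-36) = 720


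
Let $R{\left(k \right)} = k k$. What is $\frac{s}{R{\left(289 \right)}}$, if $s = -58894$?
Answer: $- \frac{58894}{83521} \approx -0.70514$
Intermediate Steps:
$R{\left(k \right)} = k^{2}$
$\frac{s}{R{\left(289 \right)}} = - \frac{58894}{289^{2}} = - \frac{58894}{83521}$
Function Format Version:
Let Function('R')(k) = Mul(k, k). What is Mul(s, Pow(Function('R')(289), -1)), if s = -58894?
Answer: Rational(-58894, 83521) ≈ -0.70514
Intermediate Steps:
Function('R')(k) = Pow(k, 2)
Mul(s, Pow(Function('R')(289), -1)) = Mul(-58894, Pow(Pow(289, 2), -1)) = Mul(-58894, Pow(83521, -1)) = Mul(-58894, Rational(1, 83521)) = Rational(-58894, 83521)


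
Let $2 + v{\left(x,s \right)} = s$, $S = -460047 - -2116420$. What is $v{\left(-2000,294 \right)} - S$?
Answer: $-1656081$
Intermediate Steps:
$S = 1656373$ ($S = -460047 + 2116420 = 1656373$)
$v{\left(x,s \right)} = -2 + s$
$v{\left(-2000,294 \right)} - S = \left(-2 + 294\right) - 1656373 = 292 - 1656373 = -1656081$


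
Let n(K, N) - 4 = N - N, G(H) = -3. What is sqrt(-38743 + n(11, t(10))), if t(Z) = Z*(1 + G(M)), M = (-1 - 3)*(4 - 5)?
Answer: I*sqrt(38739) ≈ 196.82*I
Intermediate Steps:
M = 4 (M = -4*(-1) = 4)
t(Z) = -2*Z (t(Z) = Z*(1 - 3) = Z*(-2) = -2*Z)
n(K, N) = 4 (n(K, N) = 4 + (N - N) = 4 + 0 = 4)
sqrt(-38743 + n(11, t(10))) = sqrt(-38743 + 4) = sqrt(-38739) = I*sqrt(38739)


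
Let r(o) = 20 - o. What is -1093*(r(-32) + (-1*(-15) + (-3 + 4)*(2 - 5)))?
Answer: -69952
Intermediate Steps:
-1093*(r(-32) + (-1*(-15) + (-3 + 4)*(2 - 5))) = -1093*((20 - 1*(-32)) + (-1*(-15) + (-3 + 4)*(2 - 5))) = -1093*((20 + 32) + (15 + 1*(-3))) = -1093*(52 + (15 - 3)) = -1093*(52 + 12) = -1093*64 = -69952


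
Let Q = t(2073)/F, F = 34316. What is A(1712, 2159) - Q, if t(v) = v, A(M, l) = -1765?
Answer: -60569813/34316 ≈ -1765.1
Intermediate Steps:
Q = 2073/34316 ≈ 0.060409
A(1712, 2159) - Q = -1765 - 1*2073/34316 = -1765 - 2073/34316 = -60569813/34316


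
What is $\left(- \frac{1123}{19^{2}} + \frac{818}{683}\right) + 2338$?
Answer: $\frac{575992583}{246563} \approx 2336.1$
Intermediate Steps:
$\left(- \frac{1123}{19^{2}} + \frac{818}{683}\right) + 2338 = \left(- \frac{1123}{361} + 818 \cdot \frac{1}{683}\right) + 2338 = \left(\left(-1123\right) \frac{1}{361} + \frac{818}{683}\right) + 2338 = \left(- \frac{1123}{361} + \frac{818}{683}\right) + 2338 = - \frac{471711}{246563} + 2338 = \frac{575992583}{246563}$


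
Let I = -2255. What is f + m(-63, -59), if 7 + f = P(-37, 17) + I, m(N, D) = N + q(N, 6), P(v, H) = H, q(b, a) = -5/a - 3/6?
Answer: -6928/3 ≈ -2309.3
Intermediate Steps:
q(b, a) = -½ - 5/a (q(b, a) = -5/a - 3*⅙ = -5/a - ½ = -½ - 5/a)
m(N, D) = -4/3 + N (m(N, D) = N + (½)*(-10 - 1*6)/6 = N + (½)*(⅙)*(-10 - 6) = N + (½)*(⅙)*(-16) = N - 4/3 = -4/3 + N)
f = -2245 (f = -7 + (17 - 2255) = -7 - 2238 = -2245)
f + m(-63, -59) = -2245 + (-4/3 - 63) = -2245 - 193/3 = -6928/3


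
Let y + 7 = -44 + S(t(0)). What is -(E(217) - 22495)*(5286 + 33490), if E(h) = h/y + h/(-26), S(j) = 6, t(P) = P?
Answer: 510574391116/585 ≈ 8.7278e+8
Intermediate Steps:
y = -45 (y = -7 + (-44 + 6) = -7 - 38 = -45)
E(h) = -71*h/1170 (E(h) = h/(-45) + h/(-26) = h*(-1/45) + h*(-1/26) = -h/45 - h/26 = -71*h/1170)
-(E(217) - 22495)*(5286 + 33490) = -(-71/1170*217 - 22495)*(5286 + 33490) = -(-15407/1170 - 22495)*38776 = -(-26334557)*38776/1170 = -1*(-510574391116/585) = 510574391116/585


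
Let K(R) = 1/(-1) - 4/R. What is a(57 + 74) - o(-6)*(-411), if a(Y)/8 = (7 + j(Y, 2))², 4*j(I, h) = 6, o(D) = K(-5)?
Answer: 2479/5 ≈ 495.80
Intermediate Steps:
K(R) = -1 - 4/R (K(R) = 1*(-1) - 4/R = -1 - 4/R)
o(D) = -⅕ (o(D) = (-4 - 1*(-5))/(-5) = -(-4 + 5)/5 = -⅕*1 = -⅕)
j(I, h) = 3/2 (j(I, h) = (¼)*6 = 3/2)
a(Y) = 578 (a(Y) = 8*(7 + 3/2)² = 8*(17/2)² = 8*(289/4) = 578)
a(57 + 74) - o(-6)*(-411) = 578 - (-1)*(-411)/5 = 578 - 1*411/5 = 578 - 411/5 = 2479/5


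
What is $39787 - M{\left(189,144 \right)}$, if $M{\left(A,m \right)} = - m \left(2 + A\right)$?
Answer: $67291$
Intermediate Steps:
$M{\left(A,m \right)} = - m \left(2 + A\right)$
$39787 - M{\left(189,144 \right)} = 39787 - \left(-1\right) 144 \left(2 + 189\right) = 39787 - \left(-1\right) 144 \cdot 191 = 39787 - -27504 = 39787 + 27504 = 67291$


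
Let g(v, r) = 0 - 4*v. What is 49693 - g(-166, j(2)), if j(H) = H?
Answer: 49029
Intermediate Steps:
g(v, r) = -4*v
49693 - g(-166, j(2)) = 49693 - (-4)*(-166) = 49693 - 1*664 = 49693 - 664 = 49029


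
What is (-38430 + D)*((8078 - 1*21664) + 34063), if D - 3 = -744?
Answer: -802104567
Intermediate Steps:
D = -741 (D = 3 - 744 = -741)
(-38430 + D)*((8078 - 1*21664) + 34063) = (-38430 - 741)*((8078 - 1*21664) + 34063) = -39171*((8078 - 21664) + 34063) = -39171*(-13586 + 34063) = -39171*20477 = -802104567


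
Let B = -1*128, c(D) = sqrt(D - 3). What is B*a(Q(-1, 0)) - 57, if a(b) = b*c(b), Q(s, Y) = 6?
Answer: -57 - 768*sqrt(3) ≈ -1387.2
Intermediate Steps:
c(D) = sqrt(-3 + D)
a(b) = b*sqrt(-3 + b)
B = -128
B*a(Q(-1, 0)) - 57 = -768*sqrt(-3 + 6) - 57 = -768*sqrt(3) - 57 = -57 - 768*sqrt(3)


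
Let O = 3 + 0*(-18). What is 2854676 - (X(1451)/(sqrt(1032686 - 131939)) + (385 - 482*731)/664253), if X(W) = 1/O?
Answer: 1896227448985/664253 - sqrt(100083)/900747 ≈ 2.8547e+6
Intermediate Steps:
O = 3 (O = 3 + 0 = 3)
X(W) = 1/3
2854676 - (X(1451)/(sqrt(1032686 - 131939)) + (385 - 482*731)/664253) = 2854676 - (1/(3*(sqrt(1032686 - 131939))) + (385 - 482*731)/664253) = 2854676 - (1/(3*(sqrt(900747))) + (385 - 352342)*(1/664253)) = 2854676 - (1/(3*((3*sqrt(100083)))) - 351957*1/664253) = 2854676 - ((sqrt(100083)/300249)/3 - 351957/664253) = 2854676 - (sqrt(100083)/900747 - 351957/664253) = 2854676 - (-351957/664253 + sqrt(100083)/900747) = 2854676 + (351957/664253 - sqrt(100083)/900747) = 1896227448985/664253 - sqrt(100083)/900747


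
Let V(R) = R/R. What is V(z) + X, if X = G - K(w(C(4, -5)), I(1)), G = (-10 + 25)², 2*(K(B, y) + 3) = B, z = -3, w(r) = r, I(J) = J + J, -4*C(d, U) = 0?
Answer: 229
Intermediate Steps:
C(d, U) = 0 (C(d, U) = -¼*0 = 0)
I(J) = 2*J
K(B, y) = -3 + B/2
V(R) = 1
G = 225 (G = 15² = 225)
X = 228 (X = 225 - (-3 + (½)*0) = 225 - (-3 + 0) = 225 - 1*(-3) = 225 + 3 = 228)
V(z) + X = 1 + 228 = 229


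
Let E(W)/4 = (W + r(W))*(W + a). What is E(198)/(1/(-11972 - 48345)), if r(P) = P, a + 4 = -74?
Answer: -11465055360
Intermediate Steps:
a = -78 (a = -4 - 74 = -78)
E(W) = 8*W*(-78 + W) (E(W) = 4*((W + W)*(W - 78)) = 4*((2*W)*(-78 + W)) = 4*(2*W*(-78 + W)) = 8*W*(-78 + W))
E(198)/(1/(-11972 - 48345)) = (8*198*(-78 + 198))/(1/(-11972 - 48345)) = (8*198*120)/(1/(-60317)) = 190080/(-1/60317) = 190080*(-60317) = -11465055360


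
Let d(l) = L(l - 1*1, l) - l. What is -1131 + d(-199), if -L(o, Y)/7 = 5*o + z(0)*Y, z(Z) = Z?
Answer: 6068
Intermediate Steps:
L(o, Y) = -35*o (L(o, Y) = -7*(5*o + 0*Y) = -7*(5*o + 0) = -35*o)
d(l) = 35 - 36*l (d(l) = -35*(l - 1*1) - l = -35*(l - 1) - l = -35*(-1 + l) - l = (35 - 35*l) - l = 35 - 36*l)
-1131 + d(-199) = -1131 + (35 - 36*(-199)) = -1131 + (35 + 7164) = -1131 + 7199 = 6068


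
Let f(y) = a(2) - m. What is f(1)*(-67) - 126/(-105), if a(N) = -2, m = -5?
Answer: -999/5 ≈ -199.80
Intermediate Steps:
f(y) = 3 (f(y) = -2 - 1*(-5) = -2 + 5 = 3)
f(1)*(-67) - 126/(-105) = 3*(-67) - 126/(-105) = -201 - 126*(-1/105) = -201 + 6/5 = -999/5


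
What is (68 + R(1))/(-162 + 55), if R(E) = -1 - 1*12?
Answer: -55/107 ≈ -0.51402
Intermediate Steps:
R(E) = -13 (R(E) = -1 - 12 = -13)
(68 + R(1))/(-162 + 55) = (68 - 13)/(-162 + 55) = 55/(-107) = 55*(-1/107) = -55/107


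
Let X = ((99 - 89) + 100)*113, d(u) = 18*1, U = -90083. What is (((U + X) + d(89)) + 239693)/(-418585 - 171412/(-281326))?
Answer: -22795564454/58879336149 ≈ -0.38716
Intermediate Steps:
d(u) = 18
X = 12430 (X = (10 + 100)*113 = 110*113 = 12430)
(((U + X) + d(89)) + 239693)/(-418585 - 171412/(-281326)) = (((-90083 + 12430) + 18) + 239693)/(-418585 - 171412/(-281326)) = ((-77653 + 18) + 239693)/(-418585 - 171412*(-1/281326)) = (-77635 + 239693)/(-418585 + 85706/140663) = 162058/(-58879336149/140663) = 162058*(-140663/58879336149) = -22795564454/58879336149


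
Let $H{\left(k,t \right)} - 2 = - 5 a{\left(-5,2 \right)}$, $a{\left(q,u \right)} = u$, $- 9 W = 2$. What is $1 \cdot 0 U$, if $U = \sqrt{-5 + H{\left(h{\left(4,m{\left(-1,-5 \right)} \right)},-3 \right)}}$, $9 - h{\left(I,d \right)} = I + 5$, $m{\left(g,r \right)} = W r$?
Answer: $0$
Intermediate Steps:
$W = - \frac{2}{9}$ ($W = \left(- \frac{1}{9}\right) 2 = - \frac{2}{9} \approx -0.22222$)
$m{\left(g,r \right)} = - \frac{2 r}{9}$
$h{\left(I,d \right)} = 4 - I$ ($h{\left(I,d \right)} = 9 - \left(I + 5\right) = 9 - \left(5 + I\right) = 4 - I$)
$H{\left(k,t \right)} = -8$ ($H{\left(k,t \right)} = 2 - 10 = -8$)
$U = i \sqrt{13}$ ($U = \sqrt{-5 - 8} = \sqrt{-13} = i \sqrt{13} \approx 3.6056 i$)
$1 \cdot 0 U = 1 \cdot 0 i \sqrt{13} = 0 i \sqrt{13} = 0$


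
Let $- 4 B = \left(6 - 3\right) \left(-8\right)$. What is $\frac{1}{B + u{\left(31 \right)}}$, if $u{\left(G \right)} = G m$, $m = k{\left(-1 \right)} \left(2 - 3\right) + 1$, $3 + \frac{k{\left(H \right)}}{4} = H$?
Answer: $\frac{1}{533} \approx 0.0018762$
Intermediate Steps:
$k{\left(H \right)} = -12 + 4 H$
$m = 17$ ($m = \left(-12 + 4 \left(-1\right)\right) \left(2 - 3\right) + 1 = \left(-12 - 4\right) \left(2 - 3\right) + 1 = \left(-16\right) \left(-1\right) + 1 = 16 + 1 = 17$)
$B = 6$ ($B = - \frac{\left(6 - 3\right) \left(-8\right)}{4} = - \frac{3 \left(-8\right)}{4} = \left(- \frac{1}{4}\right) \left(-24\right) = 6$)
$u{\left(G \right)} = 17 G$ ($u{\left(G \right)} = G 17 = 17 G$)
$\frac{1}{B + u{\left(31 \right)}} = \frac{1}{6 + 17 \cdot 31} = \frac{1}{6 + 527} = \frac{1}{533}$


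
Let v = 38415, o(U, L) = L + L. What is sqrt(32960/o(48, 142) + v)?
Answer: sqrt(194235055)/71 ≈ 196.29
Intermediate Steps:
o(U, L) = 2*L
sqrt(32960/o(48, 142) + v) = sqrt(32960/((2*142)) + 38415) = sqrt(32960/284 + 38415) = sqrt(32960*(1/284) + 38415) = sqrt(8240/71 + 38415) = sqrt(2735705/71) = sqrt(194235055)/71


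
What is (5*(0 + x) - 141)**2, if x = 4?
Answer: 14641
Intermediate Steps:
(5*(0 + x) - 141)**2 = (5*(0 + 4) - 141)**2 = (5*4 - 141)**2 = (20 - 141)**2 = (-121)**2 = 14641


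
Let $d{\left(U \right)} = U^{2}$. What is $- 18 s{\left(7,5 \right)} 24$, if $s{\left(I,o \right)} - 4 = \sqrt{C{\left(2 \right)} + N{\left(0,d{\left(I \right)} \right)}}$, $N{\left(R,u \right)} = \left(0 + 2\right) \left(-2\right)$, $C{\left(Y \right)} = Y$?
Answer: $-1728 - 432 i \sqrt{2} \approx -1728.0 - 610.94 i$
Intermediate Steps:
$N{\left(R,u \right)} = -4$ ($N{\left(R,u \right)} = 2 \left(-2\right) = -4$)
$s{\left(I,o \right)} = 4 + i \sqrt{2}$ ($s{\left(I,o \right)} = 4 + \sqrt{2 - 4} = 4 + \sqrt{-2} = 4 + i \sqrt{2}$)
$- 18 s{\left(7,5 \right)} 24 = - 18 \left(4 + i \sqrt{2}\right) 24 = \left(-72 - 18 i \sqrt{2}\right) 24 = -1728 - 432 i \sqrt{2}$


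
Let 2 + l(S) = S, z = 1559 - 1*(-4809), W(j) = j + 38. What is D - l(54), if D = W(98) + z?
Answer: 6452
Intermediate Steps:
W(j) = 38 + j
z = 6368 (z = 1559 + 4809 = 6368)
l(S) = -2 + S
D = 6504 (D = (38 + 98) + 6368 = 136 + 6368 = 6504)
D - l(54) = 6504 - (-2 + 54) = 6504 - 1*52 = 6504 - 52 = 6452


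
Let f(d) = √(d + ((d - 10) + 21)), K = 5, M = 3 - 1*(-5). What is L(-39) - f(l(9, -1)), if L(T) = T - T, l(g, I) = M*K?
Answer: -√91 ≈ -9.5394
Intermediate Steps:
M = 8 (M = 3 + 5 = 8)
l(g, I) = 40 (l(g, I) = 8*5 = 40)
L(T) = 0
f(d) = √(11 + 2*d) (f(d) = √(d + ((-10 + d) + 21)) = √(d + (11 + d)) = √(11 + 2*d))
L(-39) - f(l(9, -1)) = 0 - √(11 + 2*40) = 0 - √(11 + 80) = 0 - √91 = -√91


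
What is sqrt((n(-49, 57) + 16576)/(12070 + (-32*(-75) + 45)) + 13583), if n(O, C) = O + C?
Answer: sqrt(2861978127935)/14515 ≈ 116.55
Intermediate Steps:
n(O, C) = C + O
sqrt((n(-49, 57) + 16576)/(12070 + (-32*(-75) + 45)) + 13583) = sqrt(((57 - 49) + 16576)/(12070 + (-32*(-75) + 45)) + 13583) = sqrt((8 + 16576)/(12070 + (2400 + 45)) + 13583) = sqrt(16584/(12070 + 2445) + 13583) = sqrt(16584/14515 + 13583) = sqrt(197173829/14515) = sqrt(2861978127935)/14515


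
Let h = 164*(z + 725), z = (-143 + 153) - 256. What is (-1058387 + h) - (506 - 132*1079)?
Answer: -837909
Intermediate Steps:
z = -246 (z = 10 - 256 = -246)
h = 78556 (h = 164*(-246 + 725) = 164*479 = 78556)
(-1058387 + h) - (506 - 132*1079) = (-1058387 + 78556) - (506 - 132*1079) = -979831 - (506 - 142428) = -979831 - 1*(-141922) = -979831 + 141922 = -837909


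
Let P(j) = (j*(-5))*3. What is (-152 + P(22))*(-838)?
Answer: 403916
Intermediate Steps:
P(j) = -15*j (P(j) = -5*j*3 = -15*j)
(-152 + P(22))*(-838) = (-152 - 15*22)*(-838) = (-152 - 330)*(-838) = -482*(-838) = 403916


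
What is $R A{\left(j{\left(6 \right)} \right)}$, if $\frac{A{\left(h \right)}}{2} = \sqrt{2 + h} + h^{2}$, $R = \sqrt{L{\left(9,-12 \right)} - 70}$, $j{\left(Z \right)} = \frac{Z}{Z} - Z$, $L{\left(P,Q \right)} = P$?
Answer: $- 2 \sqrt{183} + 50 i \sqrt{61} \approx -27.056 + 390.51 i$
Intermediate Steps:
$j{\left(Z \right)} = 1 - Z$
$R = i \sqrt{61}$ ($R = \sqrt{9 - 70} = \sqrt{-61} = i \sqrt{61} \approx 7.8102 i$)
$A{\left(h \right)} = 2 h^{2} + 2 \sqrt{2 + h}$ ($A{\left(h \right)} = 2 \left(\sqrt{2 + h} + h^{2}\right) = 2 \left(h^{2} + \sqrt{2 + h}\right) = 2 h^{2} + 2 \sqrt{2 + h}$)
$R A{\left(j{\left(6 \right)} \right)} = i \sqrt{61} \left(2 \left(1 - 6\right)^{2} + 2 \sqrt{2 + \left(1 - 6\right)}\right) = i \sqrt{61} \left(2 \left(-5\right)^{2} + 2 \sqrt{2 - 5}\right) = i \sqrt{61} \left(2 \cdot 25 + 2 \sqrt{-3}\right) = i \sqrt{61} \left(50 + 2 i \sqrt{3}\right)$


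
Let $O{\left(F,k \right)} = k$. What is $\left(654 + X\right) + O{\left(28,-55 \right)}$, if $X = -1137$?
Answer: $-538$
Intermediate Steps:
$\left(654 + X\right) + O{\left(28,-55 \right)} = \left(654 - 1137\right) - 55 = -483 - 55 = -538$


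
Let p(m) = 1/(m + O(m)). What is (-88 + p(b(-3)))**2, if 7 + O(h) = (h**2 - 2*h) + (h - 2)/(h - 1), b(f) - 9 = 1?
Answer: 4413077761/570025 ≈ 7741.9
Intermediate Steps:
b(f) = 10 (b(f) = 9 + 1 = 10)
O(h) = -7 + h**2 - 2*h + (-2 + h)/(-1 + h) (O(h) = -7 + ((h**2 - 2*h) + (h - 2)/(h - 1)) = -7 + ((h**2 - 2*h) + (-2 + h)/(-1 + h)) = -7 + (h**2 - 2*h + (-2 + h)/(-1 + h)) = -7 + h**2 - 2*h + (-2 + h)/(-1 + h))
p(m) = 1/(m + (5 + m**3 - 4*m - 3*m**2)/(-1 + m))
(-88 + p(b(-3)))**2 = (-88 + (-1 + 10)/(5 + 10**3 - 5*10 - 2*10**2))**2 = (-88 + 9/(5 + 1000 - 50 - 2*100))**2 = (-88 + 9/(5 + 1000 - 50 - 200))**2 = (-88 + 9/755)**2 = (-66431/755)**2 = 4413077761/570025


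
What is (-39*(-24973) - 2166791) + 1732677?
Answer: 539833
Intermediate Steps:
(-39*(-24973) - 2166791) + 1732677 = (973947 - 2166791) + 1732677 = -1192844 + 1732677 = 539833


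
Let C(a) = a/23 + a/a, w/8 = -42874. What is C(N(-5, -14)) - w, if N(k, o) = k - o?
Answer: 7888848/23 ≈ 3.4299e+5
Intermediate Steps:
w = -342992 (w = 8*(-42874) = -342992)
C(a) = 1 + a/23 (C(a) = a*(1/23) + 1 = a/23 + 1 = 1 + a/23)
C(N(-5, -14)) - w = (1 + (-5 - 1*(-14))/23) - 1*(-342992) = (1 + (-5 + 14)/23) + 342992 = (1 + (1/23)*9) + 342992 = (1 + 9/23) + 342992 = 32/23 + 342992 = 7888848/23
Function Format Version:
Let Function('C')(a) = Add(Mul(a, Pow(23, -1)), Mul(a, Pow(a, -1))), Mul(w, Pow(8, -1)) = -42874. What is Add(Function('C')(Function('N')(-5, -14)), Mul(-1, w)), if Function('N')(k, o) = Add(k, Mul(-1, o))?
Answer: Rational(7888848, 23) ≈ 3.4299e+5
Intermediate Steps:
w = -342992 (w = Mul(8, -42874) = -342992)
Function('C')(a) = Add(1, Mul(Rational(1, 23), a)) (Function('C')(a) = Add(Mul(a, Rational(1, 23)), 1) = Add(Mul(Rational(1, 23), a), 1) = Add(1, Mul(Rational(1, 23), a)))
Add(Function('C')(Function('N')(-5, -14)), Mul(-1, w)) = Add(Add(1, Mul(Rational(1, 23), Add(-5, Mul(-1, -14)))), Mul(-1, -342992)) = Add(Add(1, Mul(Rational(1, 23), Add(-5, 14))), 342992) = Add(Add(1, Mul(Rational(1, 23), 9)), 342992) = Add(Add(1, Rational(9, 23)), 342992) = Add(Rational(32, 23), 342992) = Rational(7888848, 23)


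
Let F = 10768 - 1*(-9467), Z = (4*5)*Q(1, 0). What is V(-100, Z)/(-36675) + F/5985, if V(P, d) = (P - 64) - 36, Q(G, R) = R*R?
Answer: 34775/10269 ≈ 3.3864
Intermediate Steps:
Q(G, R) = R**2
Z = 0 (Z = (4*5)*0**2 = 20*0 = 0)
V(P, d) = -100 + P (V(P, d) = (-64 + P) - 36 = -100 + P)
F = 20235 (F = 10768 + 9467 = 20235)
V(-100, Z)/(-36675) + F/5985 = (-100 - 100)/(-36675) + 20235/5985 = -200*(-1/36675) + 20235*(1/5985) = 8/1467 + 71/21 = 34775/10269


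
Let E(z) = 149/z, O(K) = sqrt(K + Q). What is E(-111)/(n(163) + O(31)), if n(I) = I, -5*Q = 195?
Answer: -24287/2950047 + 298*I*sqrt(2)/2950047 ≈ -0.0082328 + 0.00014286*I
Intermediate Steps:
Q = -39 (Q = -1/5*195 = -39)
O(K) = sqrt(-39 + K) (O(K) = sqrt(K - 39) = sqrt(-39 + K))
E(-111)/(n(163) + O(31)) = (149/(-111))/(163 + sqrt(-39 + 31)) = (149*(-1/111))/(163 + sqrt(-8)) = -149/(111*(163 + 2*I*sqrt(2)))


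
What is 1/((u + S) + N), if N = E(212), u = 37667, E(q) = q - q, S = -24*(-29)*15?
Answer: 1/48107 ≈ 2.0787e-5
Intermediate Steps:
S = 10440 (S = 696*15 = 10440)
E(q) = 0
N = 0
1/((u + S) + N) = 1/((37667 + 10440) + 0) = 1/(48107 + 0) = 1/48107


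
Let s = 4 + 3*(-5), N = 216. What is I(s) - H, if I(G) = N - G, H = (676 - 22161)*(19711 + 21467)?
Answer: 884709557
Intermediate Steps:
H = -884709330 (H = -21485*41178 = -884709330)
s = -11 (s = 4 - 15 = -11)
I(G) = 216 - G
I(s) - H = (216 - 1*(-11)) - 1*(-884709330) = (216 + 11) + 884709330 = 227 + 884709330 = 884709557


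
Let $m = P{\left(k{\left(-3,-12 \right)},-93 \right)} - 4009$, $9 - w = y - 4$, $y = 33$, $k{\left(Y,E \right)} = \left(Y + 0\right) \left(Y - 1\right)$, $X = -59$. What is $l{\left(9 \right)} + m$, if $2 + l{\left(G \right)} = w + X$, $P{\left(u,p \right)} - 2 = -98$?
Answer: $-4186$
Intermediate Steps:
$k{\left(Y,E \right)} = Y \left(-1 + Y\right)$
$P{\left(u,p \right)} = -96$ ($P{\left(u,p \right)} = 2 - 98 = -96$)
$w = -20$ ($w = 9 - \left(33 - 4\right) = 9 - 29 = -20$)
$l{\left(G \right)} = -81$ ($l{\left(G \right)} = -2 - 79 = -81$)
$m = -4105$ ($m = -96 - 4009 = -4105$)
$l{\left(9 \right)} + m = -81 - 4105 = -4186$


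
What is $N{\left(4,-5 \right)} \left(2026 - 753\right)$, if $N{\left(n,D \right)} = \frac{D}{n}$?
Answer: $- \frac{6365}{4} \approx -1591.3$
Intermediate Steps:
$N{\left(4,-5 \right)} \left(2026 - 753\right) = - \frac{5}{4} \left(2026 - 753\right) = \left(-5\right) \frac{1}{4} \cdot 1273 = \left(- \frac{5}{4}\right) 1273 = - \frac{6365}{4}$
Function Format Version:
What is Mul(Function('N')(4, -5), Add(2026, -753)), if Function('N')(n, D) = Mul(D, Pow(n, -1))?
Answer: Rational(-6365, 4) ≈ -1591.3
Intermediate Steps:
Mul(Function('N')(4, -5), Add(2026, -753)) = Mul(Mul(-5, Pow(4, -1)), Add(2026, -753)) = Mul(Mul(-5, Rational(1, 4)), 1273) = Mul(Rational(-5, 4), 1273) = Rational(-6365, 4)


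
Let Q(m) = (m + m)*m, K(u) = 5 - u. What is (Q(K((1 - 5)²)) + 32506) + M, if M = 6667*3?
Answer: 52749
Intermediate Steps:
Q(m) = 2*m² (Q(m) = (2*m)*m = 2*m²)
M = 20001
(Q(K((1 - 5)²)) + 32506) + M = (2*(5 - (1 - 5)²)² + 32506) + 20001 = (2*(5 - 1*(-4)²)² + 32506) + 20001 = (2*(5 - 1*16)² + 32506) + 20001 = (2*(5 - 16)² + 32506) + 20001 = (2*(-11)² + 32506) + 20001 = (2*121 + 32506) + 20001 = (242 + 32506) + 20001 = 32748 + 20001 = 52749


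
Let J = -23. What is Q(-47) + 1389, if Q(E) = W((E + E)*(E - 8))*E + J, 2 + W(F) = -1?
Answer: 1507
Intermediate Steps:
W(F) = -3 (W(F) = -2 - 1 = -3)
Q(E) = -23 - 3*E (Q(E) = -3*E - 23 = -23 - 3*E)
Q(-47) + 1389 = (-23 - 3*(-47)) + 1389 = (-23 + 141) + 1389 = 118 + 1389 = 1507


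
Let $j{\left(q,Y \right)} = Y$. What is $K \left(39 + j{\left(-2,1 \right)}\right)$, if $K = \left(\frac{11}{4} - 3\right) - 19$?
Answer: $-770$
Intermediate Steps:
$K = - \frac{77}{4}$ ($K = \left(11 \cdot \frac{1}{4} - 3\right) - 19 = \left(\frac{11}{4} - 3\right) - 19 = - \frac{1}{4} - 19 = - \frac{77}{4} \approx -19.25$)
$K \left(39 + j{\left(-2,1 \right)}\right) = - \frac{77 \left(39 + 1\right)}{4} = \left(- \frac{77}{4}\right) 40 = -770$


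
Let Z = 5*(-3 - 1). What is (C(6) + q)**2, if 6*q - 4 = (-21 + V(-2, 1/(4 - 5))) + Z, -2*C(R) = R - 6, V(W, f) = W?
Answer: 169/4 ≈ 42.250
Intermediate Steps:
Z = -20 (Z = 5*(-4) = -20)
C(R) = 3 - R/2 (C(R) = -(R - 6)/2 = -(-6 + R)/2 = 3 - R/2)
q = -13/2 (q = 2/3 + ((-21 - 2) - 20)/6 = 2/3 + (-23 - 20)/6 = 2/3 + (1/6)*(-43) = 2/3 - 43/6 = -13/2 ≈ -6.5000)
(C(6) + q)**2 = ((3 - 1/2*6) - 13/2)**2 = ((3 - 3) - 13/2)**2 = (0 - 13/2)**2 = (-13/2)**2 = 169/4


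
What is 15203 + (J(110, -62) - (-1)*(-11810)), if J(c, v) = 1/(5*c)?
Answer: 1866151/550 ≈ 3393.0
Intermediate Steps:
J(c, v) = 1/(5*c)
15203 + (J(110, -62) - (-1)*(-11810)) = 15203 + ((⅕)/110 - (-1)*(-11810)) = 15203 + ((⅕)*(1/110) - 1*11810) = 15203 + (1/550 - 11810) = 15203 - 6495499/550 = 1866151/550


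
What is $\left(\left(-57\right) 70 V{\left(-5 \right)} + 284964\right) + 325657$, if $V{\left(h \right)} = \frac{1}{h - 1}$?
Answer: $611286$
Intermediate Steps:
$V{\left(h \right)} = \frac{1}{-1 + h}$
$\left(\left(-57\right) 70 V{\left(-5 \right)} + 284964\right) + 325657 = \left(\frac{\left(-57\right) 70}{-1 - 5} + 284964\right) + 325657 = \left(- \frac{3990}{-6} + 284964\right) + 325657 = \left(\left(-3990\right) \left(- \frac{1}{6}\right) + 284964\right) + 325657 = \left(665 + 284964\right) + 325657 = 285629 + 325657 = 611286$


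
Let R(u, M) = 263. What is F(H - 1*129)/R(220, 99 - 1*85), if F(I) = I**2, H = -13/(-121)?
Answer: 243235216/3850583 ≈ 63.168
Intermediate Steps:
H = 13/121 (H = -13*(-1/121) = 13/121 ≈ 0.10744)
F(H - 1*129)/R(220, 99 - 1*85) = (13/121 - 1*129)**2/263 = (13/121 - 129)**2*(1/263) = (-15596/121)**2*(1/263) = (243235216/14641)*(1/263) = 243235216/3850583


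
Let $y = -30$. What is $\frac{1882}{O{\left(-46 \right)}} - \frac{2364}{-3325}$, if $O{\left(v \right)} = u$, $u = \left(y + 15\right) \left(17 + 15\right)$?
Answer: $- \frac{512293}{159600} \approx -3.2099$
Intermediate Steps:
$u = -480$ ($u = \left(-30 + 15\right) \left(17 + 15\right) = \left(-15\right) 32 = -480$)
$O{\left(v \right)} = -480$
$\frac{1882}{O{\left(-46 \right)}} - \frac{2364}{-3325} = \frac{1882}{-480} - \frac{2364}{-3325} = 1882 \left(- \frac{1}{480}\right) - - \frac{2364}{3325} = - \frac{941}{240} + \frac{2364}{3325} = - \frac{512293}{159600}$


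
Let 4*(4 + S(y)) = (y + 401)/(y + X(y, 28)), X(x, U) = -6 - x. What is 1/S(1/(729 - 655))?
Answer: -1776/36779 ≈ -0.048288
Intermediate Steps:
S(y) = -497/24 - y/24 (S(y) = -4 + ((y + 401)/(y + (-6 - y)))/4 = -4 + ((401 + y)/(-6))/4 = -4 + ((401 + y)*(-1/6))/4 = -4 + (-401/6 - y/6)/4 = -4 + (-401/24 - y/24) = -497/24 - y/24)
1/S(1/(729 - 655)) = 1/(-497/24 - 1/(24*(729 - 655))) = 1/(-497/24 - 1/24/74) = 1/(-497/24 - 1/24*1/74) = 1/(-497/24 - 1/1776) = 1/(-36779/1776) = -1776/36779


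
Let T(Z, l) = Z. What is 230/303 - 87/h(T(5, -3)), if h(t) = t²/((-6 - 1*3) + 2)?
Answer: 190277/7575 ≈ 25.119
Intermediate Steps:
h(t) = -t²/7 (h(t) = t²/((-6 - 3) + 2) = t²/(-9 + 2) = t²/(-7) = -t²/7)
230/303 - 87/h(T(5, -3)) = 230/303 - 87/((-⅐*5²)) = 230*(1/303) - 87/((-⅐*25)) = 230/303 - 87/(-25/7) = 230/303 - 87*(-7/25) = 230/303 + 609/25 = 190277/7575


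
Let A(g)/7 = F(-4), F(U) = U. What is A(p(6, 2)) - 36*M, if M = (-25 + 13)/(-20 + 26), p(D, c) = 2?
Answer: 44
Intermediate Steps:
A(g) = -28 (A(g) = 7*(-4) = -28)
M = -2 (M = -12/6 = -12*1/6 = -2)
A(p(6, 2)) - 36*M = -28 - 36*(-2) = -28 + 72 = 44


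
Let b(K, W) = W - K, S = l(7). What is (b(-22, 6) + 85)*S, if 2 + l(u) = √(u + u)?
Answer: -226 + 113*√14 ≈ 196.81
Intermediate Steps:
l(u) = -2 + √2*√u (l(u) = -2 + √(u + u) = -2 + √(2*u) = -2 + √2*√u)
S = -2 + √14 (S = -2 + √2*√7 = -2 + √14 ≈ 1.7417)
(b(-22, 6) + 85)*S = ((6 - 1*(-22)) + 85)*(-2 + √14) = ((6 + 22) + 85)*(-2 + √14) = (28 + 85)*(-2 + √14) = 113*(-2 + √14) = -226 + 113*√14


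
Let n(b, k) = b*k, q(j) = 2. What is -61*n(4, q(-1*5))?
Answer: -488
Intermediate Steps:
-61*n(4, q(-1*5)) = -244*2 = -61*8 = -488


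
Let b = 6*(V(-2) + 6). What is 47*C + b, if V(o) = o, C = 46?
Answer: 2186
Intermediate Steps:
b = 24 (b = 6*(-2 + 6) = 6*4 = 24)
47*C + b = 47*46 + 24 = 2162 + 24 = 2186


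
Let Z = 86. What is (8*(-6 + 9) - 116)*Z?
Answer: -7912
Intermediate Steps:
(8*(-6 + 9) - 116)*Z = (8*(-6 + 9) - 116)*86 = (8*3 - 116)*86 = (24 - 116)*86 = -92*86 = -7912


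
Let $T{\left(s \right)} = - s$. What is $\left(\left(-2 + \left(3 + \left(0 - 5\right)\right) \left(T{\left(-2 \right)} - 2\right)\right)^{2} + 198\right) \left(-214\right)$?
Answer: $-43228$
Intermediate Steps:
$\left(\left(-2 + \left(3 + \left(0 - 5\right)\right) \left(T{\left(-2 \right)} - 2\right)\right)^{2} + 198\right) \left(-214\right) = \left(\left(-2 + \left(3 + \left(0 - 5\right)\right) \left(\left(-1\right) \left(-2\right) - 2\right)\right)^{2} + 198\right) \left(-214\right) = \left(\left(-2 + \left(3 - 5\right) \left(2 - 2\right)\right)^{2} + 198\right) \left(-214\right) = \left(\left(-2 - 0\right)^{2} + 198\right) \left(-214\right) = \left(\left(-2 + 0\right)^{2} + 198\right) \left(-214\right) = \left(\left(-2\right)^{2} + 198\right) \left(-214\right) = \left(4 + 198\right) \left(-214\right) = 202 \left(-214\right) = -43228$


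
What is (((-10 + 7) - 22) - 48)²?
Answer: 5329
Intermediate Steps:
(((-10 + 7) - 22) - 48)² = ((-3 - 22) - 48)² = (-25 - 48)² = (-73)² = 5329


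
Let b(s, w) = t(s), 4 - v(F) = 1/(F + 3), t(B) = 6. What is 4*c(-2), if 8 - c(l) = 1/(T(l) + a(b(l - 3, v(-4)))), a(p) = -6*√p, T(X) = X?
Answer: 1694/53 + 6*√6/53 ≈ 32.240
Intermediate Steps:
v(F) = 4 - 1/(3 + F) (v(F) = 4 - 1/(F + 3) = 4 - 1/(3 + F))
b(s, w) = 6
c(l) = 8 - 1/(l - 6*√6)
4*c(-2) = 4*((-1 - 48*√6 + 8*(-2))/(-2 - 6*√6)) = 4*((-1 - 48*√6 - 16)/(-2 - 6*√6)) = 4*((-17 - 48*√6)/(-2 - 6*√6)) = 4*(-17 - 48*√6)/(-2 - 6*√6)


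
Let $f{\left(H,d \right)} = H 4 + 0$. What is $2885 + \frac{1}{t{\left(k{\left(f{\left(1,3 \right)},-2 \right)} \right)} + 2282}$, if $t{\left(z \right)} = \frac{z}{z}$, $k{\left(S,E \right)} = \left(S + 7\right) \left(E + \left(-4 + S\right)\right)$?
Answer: $\frac{6586456}{2283} \approx 2885.0$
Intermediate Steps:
$f{\left(H,d \right)} = 4 H$ ($f{\left(H,d \right)} = 4 H + 0 = 4 H$)
$k{\left(S,E \right)} = \left(7 + S\right) \left(-4 + E + S\right)$
$t{\left(z \right)} = 1$
$2885 + \frac{1}{t{\left(k{\left(f{\left(1,3 \right)},-2 \right)} \right)} + 2282} = 2885 + \frac{1}{1 + 2282} = 2885 + \frac{1}{2283} = \frac{6586456}{2283}$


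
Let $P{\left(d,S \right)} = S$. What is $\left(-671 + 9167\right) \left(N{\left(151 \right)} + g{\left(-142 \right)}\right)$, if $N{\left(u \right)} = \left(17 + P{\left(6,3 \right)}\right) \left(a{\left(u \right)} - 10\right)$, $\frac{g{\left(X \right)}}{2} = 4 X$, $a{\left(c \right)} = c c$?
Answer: $3862995264$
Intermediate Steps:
$a{\left(c \right)} = c^{2}$
$g{\left(X \right)} = 8 X$ ($g{\left(X \right)} = 2 \cdot 4 X = 8 X$)
$N{\left(u \right)} = -200 + 20 u^{2}$ ($N{\left(u \right)} = \left(17 + 3\right) \left(u^{2} - 10\right) = 20 \left(-10 + u^{2}\right) = -200 + 20 u^{2}$)
$\left(-671 + 9167\right) \left(N{\left(151 \right)} + g{\left(-142 \right)}\right) = \left(-671 + 9167\right) \left(\left(-200 + 20 \cdot 151^{2}\right) + 8 \left(-142\right)\right) = 8496 \left(\left(-200 + 20 \cdot 22801\right) - 1136\right) = 8496 \left(\left(-200 + 456020\right) - 1136\right) = 8496 \left(455820 - 1136\right) = 8496 \cdot 454684 = 3862995264$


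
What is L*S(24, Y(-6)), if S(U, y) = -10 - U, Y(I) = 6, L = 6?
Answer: -204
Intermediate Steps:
L*S(24, Y(-6)) = 6*(-10 - 1*24) = 6*(-10 - 24) = 6*(-34) = -204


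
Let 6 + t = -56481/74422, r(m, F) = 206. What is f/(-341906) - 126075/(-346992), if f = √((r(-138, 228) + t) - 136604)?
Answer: 42025/115664 - I*√755496047022918/25445328332 ≈ 0.36334 - 0.0010802*I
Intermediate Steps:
t = -503013/74422 (t = -6 - 56481/74422 = -503013/74422 ≈ -6.7589)
f = I*√755496047022918/74422 (f = √((206 - 503013/74422) - 136604) = √(14827919/74422 - 136604) = √(-10151514969/74422) = I*√755496047022918/74422 ≈ 369.33*I)
f/(-341906) - 126075/(-346992) = (I*√755496047022918/74422)/(-341906) - 126075/(-346992) = (I*√755496047022918/74422)*(-1/341906) - 126075*(-1/346992) = -I*√755496047022918/25445328332 + 42025/115664 = 42025/115664 - I*√755496047022918/25445328332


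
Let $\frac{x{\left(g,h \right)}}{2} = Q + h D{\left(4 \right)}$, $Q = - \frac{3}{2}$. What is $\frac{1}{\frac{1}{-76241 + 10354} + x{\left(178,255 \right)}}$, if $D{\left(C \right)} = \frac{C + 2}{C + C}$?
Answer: $\frac{131774}{50008231} \approx 0.002635$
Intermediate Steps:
$D{\left(C \right)} = \frac{2 + C}{2 C}$
$Q = - \frac{3}{2}$ ($Q = \left(-3\right) \frac{1}{2} = - \frac{3}{2} \approx -1.5$)
$x{\left(g,h \right)} = -3 + \frac{3 h}{2}$ ($x{\left(g,h \right)} = 2 \left(- \frac{3}{2} + h \frac{2 + 4}{2 \cdot 4}\right) = 2 \left(- \frac{3}{2} + h \frac{1}{2} \cdot \frac{1}{4} \cdot 6\right) = 2 \left(- \frac{3}{2} + h \frac{3}{4}\right) = 2 \left(- \frac{3}{2} + \frac{3 h}{4}\right) = -3 + \frac{3 h}{2}$)
$\frac{1}{\frac{1}{-76241 + 10354} + x{\left(178,255 \right)}} = \frac{1}{\frac{1}{-76241 + 10354} + \left(-3 + \frac{3}{2} \cdot 255\right)} = \frac{1}{\frac{1}{-65887} + \left(-3 + \frac{765}{2}\right)} = \frac{1}{- \frac{1}{65887} + \frac{759}{2}} = \frac{1}{\frac{50008231}{131774}} = \frac{131774}{50008231}$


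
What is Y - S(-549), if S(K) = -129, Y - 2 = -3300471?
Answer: -3300340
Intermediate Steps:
Y = -3300469 (Y = 2 - 3300471 = -3300469)
Y - S(-549) = -3300469 - 1*(-129) = -3300469 + 129 = -3300340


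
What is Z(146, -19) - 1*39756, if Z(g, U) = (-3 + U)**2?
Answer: -39272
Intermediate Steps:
Z(146, -19) - 1*39756 = (-3 - 19)**2 - 1*39756 = (-22)**2 - 39756 = 484 - 39756 = -39272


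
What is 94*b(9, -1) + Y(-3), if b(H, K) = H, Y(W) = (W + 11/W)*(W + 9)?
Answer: 806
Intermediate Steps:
Y(W) = (9 + W)*(W + 11/W) (Y(W) = (W + 11/W)*(9 + W) = (9 + W)*(W + 11/W))
94*b(9, -1) + Y(-3) = 94*9 + (11 + (-3)² + 9*(-3) + 99/(-3)) = 846 + (11 + 9 - 27 + 99*(-⅓)) = 846 + (11 + 9 - 27 - 33) = 846 - 40 = 806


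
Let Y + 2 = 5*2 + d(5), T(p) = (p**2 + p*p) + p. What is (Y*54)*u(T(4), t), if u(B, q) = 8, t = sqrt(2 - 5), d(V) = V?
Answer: 5616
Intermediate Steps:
T(p) = p + 2*p**2 (T(p) = (p**2 + p**2) + p = 2*p**2 + p = p + 2*p**2)
t = I*sqrt(3) (t = sqrt(-3) = I*sqrt(3) ≈ 1.732*I)
Y = 13 (Y = -2 + (5*2 + 5) = -2 + (10 + 5) = -2 + 15 = 13)
(Y*54)*u(T(4), t) = (13*54)*8 = 702*8 = 5616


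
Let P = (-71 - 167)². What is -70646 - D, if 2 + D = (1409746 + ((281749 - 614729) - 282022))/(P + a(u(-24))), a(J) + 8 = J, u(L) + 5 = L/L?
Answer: -500188219/7079 ≈ -70658.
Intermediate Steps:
u(L) = -4 (u(L) = -5 + L/L = -5 + 1 = -4)
a(J) = -8 + J
P = 56644 (P = (-238)² = 56644)
D = 85185/7079 (D = -2 + (1409746 + ((281749 - 614729) - 282022))/(56644 + (-8 - 4)) = -2 + (1409746 + (-332980 - 282022))/(56644 - 12) = -2 + (1409746 - 615002)/56632 = -2 + 794744*(1/56632) = -2 + 99343/7079 = 85185/7079 ≈ 12.033)
-70646 - D = -70646 - 1*85185/7079 = -70646 - 85185/7079 = -500188219/7079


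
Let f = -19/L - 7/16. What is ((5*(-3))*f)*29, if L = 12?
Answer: 14065/16 ≈ 879.06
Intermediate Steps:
f = -97/48 (f = -19/12 - 7/16 = -97/48 ≈ -2.0208)
((5*(-3))*f)*29 = ((5*(-3))*(-97/48))*29 = -15*(-97/48)*29 = (485/16)*29 = 14065/16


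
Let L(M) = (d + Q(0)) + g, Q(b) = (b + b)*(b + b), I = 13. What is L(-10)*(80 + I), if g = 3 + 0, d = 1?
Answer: 372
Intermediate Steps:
Q(b) = 4*b**2 (Q(b) = (2*b)*(2*b) = 4*b**2)
g = 3
L(M) = 4 (L(M) = (1 + 4*0**2) + 3 = (1 + 4*0) + 3 = (1 + 0) + 3 = 1 + 3 = 4)
L(-10)*(80 + I) = 4*(80 + 13) = 4*93 = 372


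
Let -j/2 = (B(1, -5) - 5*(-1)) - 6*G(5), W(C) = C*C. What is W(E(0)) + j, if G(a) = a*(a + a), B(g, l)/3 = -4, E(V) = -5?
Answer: 639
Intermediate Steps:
B(g, l) = -12 (B(g, l) = 3*(-4) = -12)
W(C) = C²
G(a) = 2*a² (G(a) = a*(2*a) = 2*a²)
j = 614 (j = -2*((-12 - 5*(-1)) - 12*5²) = -2*((-12 + 5) - 12*25) = -2*(-7 - 6*50) = -2*(-7 - 300) = -2*(-307) = 614)
W(E(0)) + j = (-5)² + 614 = 25 + 614 = 639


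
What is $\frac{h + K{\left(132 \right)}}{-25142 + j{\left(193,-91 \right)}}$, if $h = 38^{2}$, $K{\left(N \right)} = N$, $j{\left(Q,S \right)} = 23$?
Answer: $- \frac{1576}{25119} \approx -0.062741$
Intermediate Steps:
$h = 1444$
$\frac{h + K{\left(132 \right)}}{-25142 + j{\left(193,-91 \right)}} = \frac{1444 + 132}{-25142 + 23} = \frac{1576}{-25119} = 1576 \left(- \frac{1}{25119}\right) = - \frac{1576}{25119}$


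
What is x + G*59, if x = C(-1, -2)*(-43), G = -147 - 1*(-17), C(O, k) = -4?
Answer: -7498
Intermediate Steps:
G = -130 (G = -147 + 17 = -130)
x = 172 (x = -4*(-43) = 172)
x + G*59 = 172 - 130*59 = 172 - 7670 = -7498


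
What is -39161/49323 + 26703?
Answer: 1317032908/49323 ≈ 26702.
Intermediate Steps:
-39161/49323 + 26703 = 1317032908/49323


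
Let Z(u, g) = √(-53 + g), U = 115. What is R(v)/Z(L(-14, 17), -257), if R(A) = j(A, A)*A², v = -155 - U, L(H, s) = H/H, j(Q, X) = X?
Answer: 1968300*I*√310/31 ≈ 1.1179e+6*I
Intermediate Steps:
L(H, s) = 1
v = -270 (v = -155 - 1*115 = -155 - 115 = -270)
R(A) = A³ (R(A) = A*A² = A³)
R(v)/Z(L(-14, 17), -257) = (-270)³/(√(-53 - 257)) = -19683000*(-I*√310/310) = -(-1968300)*I*√310/31 = 1968300*I*√310/31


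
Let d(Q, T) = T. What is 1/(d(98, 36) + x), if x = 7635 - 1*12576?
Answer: -1/4905 ≈ -0.00020387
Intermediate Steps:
x = -4941 (x = 7635 - 12576 = -4941)
1/(d(98, 36) + x) = 1/(36 - 4941) = 1/(-4905) = -1/4905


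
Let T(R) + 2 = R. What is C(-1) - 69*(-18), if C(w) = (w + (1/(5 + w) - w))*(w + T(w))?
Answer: 1241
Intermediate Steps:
T(R) = -2 + R
C(w) = (-2 + 2*w)/(5 + w) (C(w) = (w + (1/(5 + w) - w))*(w + (-2 + w)) = (-2 + 2*w)/(5 + w))
C(-1) - 69*(-18) = 2*(-1 - 1)/(5 - 1) - 69*(-18) = 2*(-2)/4 + 1242 = 2*(¼)*(-2) + 1242 = -1 + 1242 = 1241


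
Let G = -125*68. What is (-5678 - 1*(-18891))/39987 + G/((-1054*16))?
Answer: 8275199/9916776 ≈ 0.83447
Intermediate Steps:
G = -8500
(-5678 - 1*(-18891))/39987 + G/((-1054*16)) = (-5678 - 1*(-18891))/39987 - 8500/((-1054*16)) = (-5678 + 18891)*(1/39987) - 8500/(-16864) = 13213*(1/39987) - 8500*(-1/16864) = 13213/39987 + 125/248 = 8275199/9916776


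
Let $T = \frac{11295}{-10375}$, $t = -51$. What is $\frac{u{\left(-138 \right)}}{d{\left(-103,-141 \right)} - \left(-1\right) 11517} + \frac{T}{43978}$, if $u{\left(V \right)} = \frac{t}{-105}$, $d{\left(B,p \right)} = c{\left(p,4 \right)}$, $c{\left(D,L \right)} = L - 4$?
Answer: $\frac{11649679}{668803131150} \approx 1.7419 \cdot 10^{-5}$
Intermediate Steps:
$c{\left(D,L \right)} = -4 + L$ ($c{\left(D,L \right)} = L - 4 = -4 + L$)
$d{\left(B,p \right)} = 0$ ($d{\left(B,p \right)} = -4 + 4 = 0$)
$u{\left(V \right)} = \frac{17}{35}$ ($u{\left(V \right)} = - \frac{51}{-105} = \left(-51\right) \left(- \frac{1}{105}\right) = \frac{17}{35}$)
$T = - \frac{2259}{2075}$ ($T = 11295 \left(- \frac{1}{10375}\right) = - \frac{2259}{2075} \approx -1.0887$)
$\frac{u{\left(-138 \right)}}{d{\left(-103,-141 \right)} - \left(-1\right) 11517} + \frac{T}{43978} = \frac{17}{35 \left(0 - \left(-1\right) 11517\right)} - \frac{2259}{2075 \cdot 43978} = \frac{17}{35 \left(0 - -11517\right)} - \frac{2259}{91254350} = \frac{17}{35 \left(0 + 11517\right)} - \frac{2259}{91254350} = \frac{17}{35 \cdot 11517} - \frac{2259}{91254350} = \frac{17}{35} \cdot \frac{1}{11517} - \frac{2259}{91254350} = \frac{17}{403095} - \frac{2259}{91254350} = \frac{11649679}{668803131150}$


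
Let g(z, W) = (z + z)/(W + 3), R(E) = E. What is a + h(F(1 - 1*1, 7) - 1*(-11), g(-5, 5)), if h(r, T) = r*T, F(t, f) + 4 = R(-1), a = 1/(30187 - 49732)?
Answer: -293177/39090 ≈ -7.5001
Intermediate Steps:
g(z, W) = 2*z/(3 + W) (g(z, W) = (2*z)/(3 + W) = 2*z/(3 + W))
a = -1/19545 (a = 1/(-19545) = -1/19545 ≈ -5.1164e-5)
F(t, f) = -5 (F(t, f) = -4 - 1 = -5)
h(r, T) = T*r
a + h(F(1 - 1*1, 7) - 1*(-11), g(-5, 5)) = -1/19545 + (2*(-5)/(3 + 5))*(-5 - 1*(-11)) = -1/19545 + (2*(-5)/8)*(-5 + 11) = -1/19545 + (2*(-5)*(⅛))*6 = -1/19545 - 5/4*6 = -1/19545 - 15/2 = -293177/39090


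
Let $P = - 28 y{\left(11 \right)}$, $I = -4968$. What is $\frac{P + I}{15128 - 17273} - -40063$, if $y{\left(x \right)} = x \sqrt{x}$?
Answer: $\frac{28646701}{715} + \frac{28 \sqrt{11}}{195} \approx 40066.0$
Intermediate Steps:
$y{\left(x \right)} = x^{\frac{3}{2}}$
$P = - 308 \sqrt{11}$ ($P = - 28 \cdot 11^{\frac{3}{2}} = - 28 \cdot 11 \sqrt{11} = - 308 \sqrt{11} \approx -1021.5$)
$\frac{P + I}{15128 - 17273} - -40063 = \frac{- 308 \sqrt{11} - 4968}{15128 - 17273} - -40063 = \frac{-4968 - 308 \sqrt{11}}{-2145} + 40063 = \left(-4968 - 308 \sqrt{11}\right) \left(- \frac{1}{2145}\right) + 40063 = \left(\frac{1656}{715} + \frac{28 \sqrt{11}}{195}\right) + 40063 = \frac{28646701}{715} + \frac{28 \sqrt{11}}{195}$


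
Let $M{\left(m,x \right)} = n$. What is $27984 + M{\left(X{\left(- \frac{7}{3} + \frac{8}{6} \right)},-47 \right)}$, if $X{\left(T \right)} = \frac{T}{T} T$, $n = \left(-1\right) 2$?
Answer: $27982$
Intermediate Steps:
$n = -2$
$X{\left(T \right)} = T$ ($X{\left(T \right)} = 1 T = T$)
$M{\left(m,x \right)} = -2$
$27984 + M{\left(X{\left(- \frac{7}{3} + \frac{8}{6} \right)},-47 \right)} = 27984 - 2 = 27982$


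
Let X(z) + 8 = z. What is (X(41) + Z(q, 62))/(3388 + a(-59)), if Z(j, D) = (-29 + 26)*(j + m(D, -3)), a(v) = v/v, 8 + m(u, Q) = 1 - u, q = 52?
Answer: 84/3389 ≈ 0.024786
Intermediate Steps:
X(z) = -8 + z
m(u, Q) = -7 - u (m(u, Q) = -8 + (1 - u) = -7 - u)
a(v) = 1
Z(j, D) = 21 - 3*j + 3*D (Z(j, D) = (-29 + 26)*(j + (-7 - D)) = -3*(-7 + j - D) = 21 - 3*j + 3*D)
(X(41) + Z(q, 62))/(3388 + a(-59)) = ((-8 + 41) + (21 - 3*52 + 3*62))/(3388 + 1) = (33 + (21 - 156 + 186))/3389 = (33 + 51)*(1/3389) = 84*(1/3389) = 84/3389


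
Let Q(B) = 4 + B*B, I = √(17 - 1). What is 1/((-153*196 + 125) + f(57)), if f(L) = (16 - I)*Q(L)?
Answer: 1/9173 ≈ 0.00010902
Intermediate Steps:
I = 4 (I = √16 = 4)
Q(B) = 4 + B²
f(L) = 48 + 12*L² (f(L) = (16 - 1*4)*(4 + L²) = (16 - 4)*(4 + L²) = 12*(4 + L²) = 48 + 12*L²)
1/((-153*196 + 125) + f(57)) = 1/((-153*196 + 125) + (48 + 12*57²)) = 1/((-29988 + 125) + (48 + 12*3249)) = 1/(-29863 + (48 + 38988)) = 1/(-29863 + 39036) = 1/9173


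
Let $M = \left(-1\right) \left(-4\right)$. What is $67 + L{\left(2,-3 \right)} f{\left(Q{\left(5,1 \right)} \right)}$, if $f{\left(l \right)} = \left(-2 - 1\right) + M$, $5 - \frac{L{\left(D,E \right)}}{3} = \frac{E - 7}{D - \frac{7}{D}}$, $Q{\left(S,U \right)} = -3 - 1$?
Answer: $62$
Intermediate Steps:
$M = 4$
$Q{\left(S,U \right)} = -4$ ($Q{\left(S,U \right)} = -3 - 1 = -4$)
$L{\left(D,E \right)} = 15 - \frac{3 \left(-7 + E\right)}{D - \frac{7}{D}}$ ($L{\left(D,E \right)} = 15 - 3 \frac{E - 7}{D - \frac{7}{D}} = 15 - 3 \frac{-7 + E}{D - \frac{7}{D}} = 15 - \frac{3 \left(-7 + E\right)}{D - \frac{7}{D}}$)
$f{\left(l \right)} = 1$ ($f{\left(l \right)} = \left(-2 - 1\right) + 4 = -3 + 4 = 1$)
$67 + L{\left(2,-3 \right)} f{\left(Q{\left(5,1 \right)} \right)} = 67 + \frac{3 \left(-35 + 5 \cdot 2^{2} + 7 \cdot 2 - 2 \left(-3\right)\right)}{-7 + 2^{2}} \cdot 1 = 67 + \frac{3 \left(-35 + 5 \cdot 4 + 14 + 6\right)}{-7 + 4} \cdot 1 = 67 + \frac{3 \left(-35 + 20 + 14 + 6\right)}{-3} \cdot 1 = 67 + 3 \left(- \frac{1}{3}\right) 5 \cdot 1 = 67 - 5 = 62$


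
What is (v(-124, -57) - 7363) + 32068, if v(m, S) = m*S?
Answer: 31773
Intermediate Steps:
v(m, S) = S*m
(v(-124, -57) - 7363) + 32068 = (-57*(-124) - 7363) + 32068 = (7068 - 7363) + 32068 = -295 + 32068 = 31773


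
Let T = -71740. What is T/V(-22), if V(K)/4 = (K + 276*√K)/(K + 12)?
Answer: -89675/38099 - 12375150*I*√22/419089 ≈ -2.3537 - 138.5*I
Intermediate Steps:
V(K) = 4*(K + 276*√K)/(12 + K) (V(K) = 4*((K + 276*√K)/(K + 12)) = 4*((K + 276*√K)/(12 + K)) = 4*(K + 276*√K)/(12 + K))
T/V(-22) = -71740*(12 - 22)/(4*(-22 + 276*√(-22))) = -71740*(-5/(2*(-22 + 276*(I*√22)))) = -71740*(-5/(2*(-22 + 276*I*√22))) = -71740/(44/5 - 552*I*√22/5)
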